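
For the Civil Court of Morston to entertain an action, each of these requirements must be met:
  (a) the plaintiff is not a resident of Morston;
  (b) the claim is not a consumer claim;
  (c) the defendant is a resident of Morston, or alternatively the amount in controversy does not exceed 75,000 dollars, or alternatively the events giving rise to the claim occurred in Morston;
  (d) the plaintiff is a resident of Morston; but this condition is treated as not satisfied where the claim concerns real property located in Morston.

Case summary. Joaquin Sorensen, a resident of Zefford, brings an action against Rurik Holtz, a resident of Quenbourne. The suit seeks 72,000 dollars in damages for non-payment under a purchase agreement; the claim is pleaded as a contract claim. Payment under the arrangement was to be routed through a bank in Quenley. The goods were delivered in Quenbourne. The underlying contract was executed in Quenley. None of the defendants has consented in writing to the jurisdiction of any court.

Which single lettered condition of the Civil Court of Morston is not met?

The Civil Court of Morston:
  (a) The plaintiff resides in Zefford, which is not Morston. Satisfied.
  (b) The claim is a contract claim, not a consumer claim. Satisfied.
  (c) The amount in controversy is USD 72,000, within the $75,000 ceiling — that alternative is enough. Satisfied.
  (d) The plaintiff resides in Zefford, not Morston. Condition not met.
Only condition (d) fails.

(d)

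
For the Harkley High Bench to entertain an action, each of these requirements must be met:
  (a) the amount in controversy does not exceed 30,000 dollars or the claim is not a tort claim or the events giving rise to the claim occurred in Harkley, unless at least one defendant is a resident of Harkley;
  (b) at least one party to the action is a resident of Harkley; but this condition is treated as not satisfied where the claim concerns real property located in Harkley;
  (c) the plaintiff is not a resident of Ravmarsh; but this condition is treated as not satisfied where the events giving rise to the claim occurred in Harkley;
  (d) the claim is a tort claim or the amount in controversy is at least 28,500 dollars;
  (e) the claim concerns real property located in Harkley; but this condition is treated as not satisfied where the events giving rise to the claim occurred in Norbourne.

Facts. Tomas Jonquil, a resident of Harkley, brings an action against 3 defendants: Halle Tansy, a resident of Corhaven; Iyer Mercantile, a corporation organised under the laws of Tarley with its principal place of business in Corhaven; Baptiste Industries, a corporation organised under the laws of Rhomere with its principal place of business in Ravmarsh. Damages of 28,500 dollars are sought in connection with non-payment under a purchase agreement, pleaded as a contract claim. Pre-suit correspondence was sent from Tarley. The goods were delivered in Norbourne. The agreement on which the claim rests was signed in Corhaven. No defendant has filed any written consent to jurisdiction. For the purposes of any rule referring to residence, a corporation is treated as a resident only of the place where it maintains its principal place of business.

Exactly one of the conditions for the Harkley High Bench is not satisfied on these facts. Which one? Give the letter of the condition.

The Harkley High Bench:
  (a) The amount in controversy is $28,500, within the 30,000 dollars ceiling — that alternative is enough. Met.
  (b) Tomas Jonquil resides in Harkley. The carve-out does not apply: the claim does not concern real property. Satisfied.
  (c) The plaintiff resides in Harkley, which is not Ravmarsh. The exception is not triggered, since the operative events occurred in Norbourne, not Harkley. Met.
  (d) The amount in controversy is $28,500, which meets the 28,500 dollars floor — that alternative is enough. Satisfied.
  (e) The claim does not concern real property. Fails.
Only condition (e) fails.

(e)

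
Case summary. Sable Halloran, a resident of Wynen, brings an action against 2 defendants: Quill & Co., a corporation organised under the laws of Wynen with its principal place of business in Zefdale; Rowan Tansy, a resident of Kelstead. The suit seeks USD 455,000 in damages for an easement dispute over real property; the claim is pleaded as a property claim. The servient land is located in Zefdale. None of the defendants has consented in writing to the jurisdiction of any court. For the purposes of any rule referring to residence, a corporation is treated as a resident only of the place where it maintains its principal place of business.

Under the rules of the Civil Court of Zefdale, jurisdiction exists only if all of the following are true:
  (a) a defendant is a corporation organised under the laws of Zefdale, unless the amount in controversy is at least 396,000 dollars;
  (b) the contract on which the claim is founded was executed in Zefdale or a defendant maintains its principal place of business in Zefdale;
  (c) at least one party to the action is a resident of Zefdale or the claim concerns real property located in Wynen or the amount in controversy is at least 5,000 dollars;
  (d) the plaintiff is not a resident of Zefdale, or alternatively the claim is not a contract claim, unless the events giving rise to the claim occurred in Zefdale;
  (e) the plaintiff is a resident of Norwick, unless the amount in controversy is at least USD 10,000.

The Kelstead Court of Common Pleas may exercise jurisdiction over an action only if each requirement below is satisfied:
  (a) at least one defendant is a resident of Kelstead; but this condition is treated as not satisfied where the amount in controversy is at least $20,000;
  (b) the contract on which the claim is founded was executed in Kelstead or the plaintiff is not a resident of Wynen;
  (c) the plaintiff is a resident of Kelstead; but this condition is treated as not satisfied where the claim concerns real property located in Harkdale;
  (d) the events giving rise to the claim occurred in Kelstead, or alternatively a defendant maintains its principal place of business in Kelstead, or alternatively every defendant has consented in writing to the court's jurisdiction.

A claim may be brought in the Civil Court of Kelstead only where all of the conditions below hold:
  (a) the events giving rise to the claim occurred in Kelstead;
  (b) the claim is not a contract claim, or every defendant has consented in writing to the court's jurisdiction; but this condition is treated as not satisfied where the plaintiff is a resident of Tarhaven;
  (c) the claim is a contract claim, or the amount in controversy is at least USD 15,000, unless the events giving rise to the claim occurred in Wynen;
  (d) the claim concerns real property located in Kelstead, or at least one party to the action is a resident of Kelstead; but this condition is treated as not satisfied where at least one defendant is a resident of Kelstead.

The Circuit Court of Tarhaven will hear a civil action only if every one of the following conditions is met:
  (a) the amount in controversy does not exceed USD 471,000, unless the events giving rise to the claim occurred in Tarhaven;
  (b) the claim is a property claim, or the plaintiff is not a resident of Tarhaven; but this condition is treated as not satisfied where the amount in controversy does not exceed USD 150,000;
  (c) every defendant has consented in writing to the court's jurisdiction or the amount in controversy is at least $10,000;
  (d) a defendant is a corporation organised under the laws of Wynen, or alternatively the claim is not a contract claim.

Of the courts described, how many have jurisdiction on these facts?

The Civil Court of Zefdale:
  (a) The corporate defendant(s) are organised in Wynen, not Zefdale. The proviso rescues it, though: the amount in controversy is $455,000, which meets the 396,000 dollars floor. Condition met.
  (b) Quill & Co. has its principal place of business in Zefdale, which satisfies one of the alternatives. Condition met.
  (c) Quill & Co. resides in Zefdale — that alternative is enough. Condition met.
  (d) The plaintiff resides in Wynen, which is not Zefdale, so this disjunct is met. Satisfied.
  (e) The plaintiff resides in Wynen, not Norwick. The proviso rescues it, though: the amount in controversy is $455,000, which meets the USD 10,000 floor. Satisfied.
  → Jurisdiction lies.
The Kelstead Court of Common Pleas:
  (a) Rowan Tansy resides in Kelstead. But the amount in controversy is $455,000, which meets the 20,000 dollars floor, triggering the carve-out and defeating this condition. Fails.
  (b) No contract (and hence no place of execution) is alleged; the plaintiff resides in Wynen — none of the alternatives is met. Condition not met.
  (c) The plaintiff resides in Wynen, not Kelstead. Not satisfied.
  (d) The operative events occurred in Zefdale, not Kelstead; the corporate defendant(s) have their principal place of business in Zefdale, not Kelstead; no such written consent has been filed — every alternative fails. Not met.
  → No jurisdiction.
The Civil Court of Kelstead:
  (a) The operative events occurred in Zefdale, not Kelstead. Not met.
  (b) The claim is a property claim, not a contract claim — that alternative is enough. And the carve-out is inapplicable — the plaintiff resides in Wynen, not Tarhaven. Condition met.
  (c) The amount in controversy is 455,000 dollars, which meets the $15,000 floor, so this disjunct is met. Met.
  (d) Rowan Tansy resides in Kelstead, which satisfies one of the alternatives. However, Rowan Tansy resides in Kelstead, which falls within the stated exception and so defeats the condition. Not satisfied.
  → At least one condition fails; no jurisdiction.
The Circuit Court of Tarhaven:
  (a) The amount in controversy is USD 455,000, within the USD 471,000 ceiling. Met.
  (b) The claim is a property claim, which satisfies one of the alternatives. The exception is not triggered, since the amount in controversy is USD 455,000, above the $150,000 ceiling. Met.
  (c) The amount in controversy is $455,000, which meets the 10,000 dollars floor, so this disjunct is met. Satisfied.
  (d) Quill & Co. is organised under the laws of Wynen — that alternative is enough. Satisfied.
  → The court has jurisdiction.
Courts with jurisdiction: the Civil Court of Zefdale, the Circuit Court of Tarhaven — 2 in total.

2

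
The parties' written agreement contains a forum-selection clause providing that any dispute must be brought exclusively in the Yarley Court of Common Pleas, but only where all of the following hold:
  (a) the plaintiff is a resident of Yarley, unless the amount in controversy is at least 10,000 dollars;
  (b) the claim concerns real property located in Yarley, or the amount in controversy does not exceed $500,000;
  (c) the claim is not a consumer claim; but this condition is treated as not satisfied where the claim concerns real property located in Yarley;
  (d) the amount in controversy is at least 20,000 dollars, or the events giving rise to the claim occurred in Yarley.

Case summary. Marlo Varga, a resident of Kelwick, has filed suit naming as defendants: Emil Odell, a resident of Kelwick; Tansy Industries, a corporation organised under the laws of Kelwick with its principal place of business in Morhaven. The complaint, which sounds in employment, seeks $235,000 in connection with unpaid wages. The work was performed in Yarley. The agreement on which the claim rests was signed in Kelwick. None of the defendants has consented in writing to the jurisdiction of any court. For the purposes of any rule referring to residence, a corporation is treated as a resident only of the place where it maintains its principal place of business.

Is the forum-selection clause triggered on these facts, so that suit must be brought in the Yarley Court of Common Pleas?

The Yarley Court of Common Pleas:
  (a) The plaintiff resides in Kelwick, not Yarley. But the amount in controversy is $235,000, which meets the $10,000 floor, and the 'unless' clause therefore excuses the requirement. Satisfied.
  (b) The amount in controversy is USD 235,000, within the 500,000 dollars ceiling, so one alternative holds. Met.
  (c) The claim is an employment claim, not a consumer claim. The exception is not triggered, since the claim does not concern real property. Satisfied.
  (d) The amount in controversy is $235,000, which meets the $20,000 floor, so one alternative holds. Met.
  → Forum clause is triggered.

Yes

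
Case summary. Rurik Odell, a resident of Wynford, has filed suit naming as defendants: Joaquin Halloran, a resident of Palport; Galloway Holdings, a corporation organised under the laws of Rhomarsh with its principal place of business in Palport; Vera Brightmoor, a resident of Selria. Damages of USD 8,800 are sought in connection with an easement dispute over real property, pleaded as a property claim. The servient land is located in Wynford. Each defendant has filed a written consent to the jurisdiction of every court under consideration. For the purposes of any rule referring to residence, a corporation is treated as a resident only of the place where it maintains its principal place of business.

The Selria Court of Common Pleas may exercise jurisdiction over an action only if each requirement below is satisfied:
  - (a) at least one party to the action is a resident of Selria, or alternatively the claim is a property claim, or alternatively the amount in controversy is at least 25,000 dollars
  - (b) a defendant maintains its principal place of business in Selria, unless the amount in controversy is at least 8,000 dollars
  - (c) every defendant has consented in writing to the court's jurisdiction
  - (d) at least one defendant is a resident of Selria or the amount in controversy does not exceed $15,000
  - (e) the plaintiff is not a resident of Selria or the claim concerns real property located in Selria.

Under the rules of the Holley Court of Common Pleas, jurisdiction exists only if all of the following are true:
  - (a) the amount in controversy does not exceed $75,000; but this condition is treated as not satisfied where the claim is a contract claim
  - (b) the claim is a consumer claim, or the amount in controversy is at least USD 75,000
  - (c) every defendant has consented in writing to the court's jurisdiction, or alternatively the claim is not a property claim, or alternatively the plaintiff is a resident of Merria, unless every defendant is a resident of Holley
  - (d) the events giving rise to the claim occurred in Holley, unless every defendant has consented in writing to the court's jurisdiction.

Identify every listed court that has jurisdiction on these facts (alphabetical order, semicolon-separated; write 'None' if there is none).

the Selria Court of Common Pleas

The Selria Court of Common Pleas:
  (a) Vera Brightmoor resides in Selria, which satisfies one of the alternatives. Met.
  (b) The corporate defendant(s) have their principal place of business in Palport, not Selria. The proviso rescues it, though: the amount in controversy is 8,800 dollars, which meets the 8,000 dollars floor. Met.
  (c) Every defendant has filed written consent. Condition met.
  (d) Vera Brightmoor resides in Selria, so one alternative holds. Met.
  (e) The plaintiff resides in Wynford, which is not Selria, so this disjunct is met. Met.
  → All conditions met; jurisdiction exists.
The Holley Court of Common Pleas:
  (a) The amount in controversy is $8,800, within the USD 75,000 ceiling. And the carve-out is inapplicable — the claim is a property claim, not a contract claim. Satisfied.
  (b) The claim is a property claim, not a consumer claim; the amount in controversy is $8,800, below the 75,000 dollars floor — none of the alternatives is met. Condition not met.
  (c) Every defendant has filed written consent, so one alternative holds. Condition met.
  (d) The operative events occurred in Wynford, not Holley. The proviso rescues it, though: every defendant has filed written consent. Met.
  → The court lacks jurisdiction.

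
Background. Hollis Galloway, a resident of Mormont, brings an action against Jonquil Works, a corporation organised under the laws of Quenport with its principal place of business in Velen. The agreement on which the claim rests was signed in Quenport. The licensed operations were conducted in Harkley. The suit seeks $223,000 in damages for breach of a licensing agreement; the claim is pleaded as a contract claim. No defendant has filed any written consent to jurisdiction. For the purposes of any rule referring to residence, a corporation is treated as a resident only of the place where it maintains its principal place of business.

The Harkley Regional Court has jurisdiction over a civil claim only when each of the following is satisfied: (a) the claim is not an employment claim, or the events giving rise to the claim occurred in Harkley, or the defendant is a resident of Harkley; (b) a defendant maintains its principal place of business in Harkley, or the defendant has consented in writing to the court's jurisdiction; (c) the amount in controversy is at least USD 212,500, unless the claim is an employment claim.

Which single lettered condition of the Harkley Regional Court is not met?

(b)

The Harkley Regional Court:
  (a) The claim is a contract claim, not an employment claim, so this disjunct is met. Satisfied.
  (b) The corporate defendant(s) have their principal place of business in Velen, not Harkley; no such written consent has been filed — every alternative fails. Not satisfied.
  (c) The amount in controversy is $223,000, which meets the $212,500 floor. Condition met.
Only condition (b) fails.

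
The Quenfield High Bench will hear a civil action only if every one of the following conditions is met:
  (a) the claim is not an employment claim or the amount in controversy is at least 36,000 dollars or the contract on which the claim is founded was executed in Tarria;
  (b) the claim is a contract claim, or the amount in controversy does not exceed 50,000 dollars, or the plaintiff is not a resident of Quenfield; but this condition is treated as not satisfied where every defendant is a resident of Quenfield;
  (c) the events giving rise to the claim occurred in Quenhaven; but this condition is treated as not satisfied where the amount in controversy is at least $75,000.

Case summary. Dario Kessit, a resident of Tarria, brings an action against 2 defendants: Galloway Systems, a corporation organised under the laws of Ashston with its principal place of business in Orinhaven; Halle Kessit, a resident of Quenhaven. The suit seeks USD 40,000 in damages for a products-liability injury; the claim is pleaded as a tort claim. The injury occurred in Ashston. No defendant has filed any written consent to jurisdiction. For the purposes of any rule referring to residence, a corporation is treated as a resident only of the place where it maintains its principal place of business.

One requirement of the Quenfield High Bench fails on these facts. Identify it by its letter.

(c)

The Quenfield High Bench:
  (a) The claim is a tort claim, not an employment claim, so this disjunct is met. Condition met.
  (b) The amount in controversy is USD 40,000, within the $50,000 ceiling, so one alternative holds. The exception is not triggered, since the defendants reside as follows — Galloway Systems in Orinhaven, Halle Kessit in Quenhaven — not all in Quenfield. Condition met.
  (c) The operative events occurred in Ashston, not Quenhaven. Fails.
Only condition (c) fails.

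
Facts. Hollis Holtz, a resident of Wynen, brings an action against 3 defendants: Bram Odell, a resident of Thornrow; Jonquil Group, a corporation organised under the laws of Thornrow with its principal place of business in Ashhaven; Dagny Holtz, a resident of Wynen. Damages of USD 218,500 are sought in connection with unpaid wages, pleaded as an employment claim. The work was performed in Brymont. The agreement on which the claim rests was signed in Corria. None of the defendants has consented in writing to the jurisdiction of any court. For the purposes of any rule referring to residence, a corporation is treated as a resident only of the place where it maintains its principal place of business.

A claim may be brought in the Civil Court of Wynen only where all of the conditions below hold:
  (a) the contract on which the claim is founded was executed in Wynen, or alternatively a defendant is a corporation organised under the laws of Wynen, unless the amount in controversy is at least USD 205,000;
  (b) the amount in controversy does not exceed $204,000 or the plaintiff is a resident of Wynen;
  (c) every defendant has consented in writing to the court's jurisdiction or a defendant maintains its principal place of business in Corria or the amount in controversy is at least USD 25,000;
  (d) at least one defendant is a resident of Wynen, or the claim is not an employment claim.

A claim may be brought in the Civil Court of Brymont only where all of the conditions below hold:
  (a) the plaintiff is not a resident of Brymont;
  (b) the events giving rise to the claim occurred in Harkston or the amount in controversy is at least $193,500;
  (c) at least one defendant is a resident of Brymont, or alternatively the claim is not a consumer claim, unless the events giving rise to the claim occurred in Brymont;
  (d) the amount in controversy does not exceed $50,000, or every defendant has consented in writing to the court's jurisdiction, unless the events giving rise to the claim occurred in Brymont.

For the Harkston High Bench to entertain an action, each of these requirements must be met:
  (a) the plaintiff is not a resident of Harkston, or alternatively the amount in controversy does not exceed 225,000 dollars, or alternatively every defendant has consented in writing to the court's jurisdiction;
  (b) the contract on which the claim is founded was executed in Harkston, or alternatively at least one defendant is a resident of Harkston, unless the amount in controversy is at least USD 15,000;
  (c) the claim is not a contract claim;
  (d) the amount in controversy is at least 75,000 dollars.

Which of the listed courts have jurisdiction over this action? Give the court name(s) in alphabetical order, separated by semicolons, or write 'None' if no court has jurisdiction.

The Civil Court of Wynen:
  (a) The contract was executed in Corria, not Wynen; the corporate defendant(s) are organised in Thornrow, not Wynen — no alternative holds. However, the amount in controversy is $218,500, which meets the USD 205,000 floor, so the 'unless' proviso supplies this condition. Met.
  (b) The plaintiff resides in Wynen, so this disjunct is met. Satisfied.
  (c) The amount in controversy is USD 218,500, which meets the $25,000 floor — that alternative is enough. Satisfied.
  (d) Dagny Holtz resides in Wynen, so this disjunct is met. Met.
  → Every requirement is satisfied — jurisdiction.
The Civil Court of Brymont:
  (a) The plaintiff resides in Wynen, which is not Brymont. Satisfied.
  (b) The amount in controversy is $218,500, which meets the 193,500 dollars floor, which satisfies one of the alternatives. Condition met.
  (c) The claim is an employment claim, not a consumer claim, which satisfies one of the alternatives. Satisfied.
  (d) The amount in controversy is USD 218,500, above the 50,000 dollars ceiling; no such written consent has been filed — none of the alternatives is met. The proviso rescues it, though: the operative events occurred in Brymont. Satisfied.
  → All conditions met; jurisdiction exists.
The Harkston High Bench:
  (a) The plaintiff resides in Wynen, which is not Harkston, which satisfies one of the alternatives. Met.
  (b) The contract was executed in Corria, not Harkston; no defendant resides in Harkston (they reside in Thornrow, Ashhaven, Wynen) — none of the alternatives is met. However, the amount in controversy is USD 218,500, which meets the 15,000 dollars floor, so the 'unless' proviso supplies this condition. Met.
  (c) The claim is an employment claim, not a contract claim. Satisfied.
  (d) The amount in controversy is $218,500, which meets the 75,000 dollars floor. Condition met.
  → Jurisdiction lies.

the Civil Court of Brymont; the Civil Court of Wynen; the Harkston High Bench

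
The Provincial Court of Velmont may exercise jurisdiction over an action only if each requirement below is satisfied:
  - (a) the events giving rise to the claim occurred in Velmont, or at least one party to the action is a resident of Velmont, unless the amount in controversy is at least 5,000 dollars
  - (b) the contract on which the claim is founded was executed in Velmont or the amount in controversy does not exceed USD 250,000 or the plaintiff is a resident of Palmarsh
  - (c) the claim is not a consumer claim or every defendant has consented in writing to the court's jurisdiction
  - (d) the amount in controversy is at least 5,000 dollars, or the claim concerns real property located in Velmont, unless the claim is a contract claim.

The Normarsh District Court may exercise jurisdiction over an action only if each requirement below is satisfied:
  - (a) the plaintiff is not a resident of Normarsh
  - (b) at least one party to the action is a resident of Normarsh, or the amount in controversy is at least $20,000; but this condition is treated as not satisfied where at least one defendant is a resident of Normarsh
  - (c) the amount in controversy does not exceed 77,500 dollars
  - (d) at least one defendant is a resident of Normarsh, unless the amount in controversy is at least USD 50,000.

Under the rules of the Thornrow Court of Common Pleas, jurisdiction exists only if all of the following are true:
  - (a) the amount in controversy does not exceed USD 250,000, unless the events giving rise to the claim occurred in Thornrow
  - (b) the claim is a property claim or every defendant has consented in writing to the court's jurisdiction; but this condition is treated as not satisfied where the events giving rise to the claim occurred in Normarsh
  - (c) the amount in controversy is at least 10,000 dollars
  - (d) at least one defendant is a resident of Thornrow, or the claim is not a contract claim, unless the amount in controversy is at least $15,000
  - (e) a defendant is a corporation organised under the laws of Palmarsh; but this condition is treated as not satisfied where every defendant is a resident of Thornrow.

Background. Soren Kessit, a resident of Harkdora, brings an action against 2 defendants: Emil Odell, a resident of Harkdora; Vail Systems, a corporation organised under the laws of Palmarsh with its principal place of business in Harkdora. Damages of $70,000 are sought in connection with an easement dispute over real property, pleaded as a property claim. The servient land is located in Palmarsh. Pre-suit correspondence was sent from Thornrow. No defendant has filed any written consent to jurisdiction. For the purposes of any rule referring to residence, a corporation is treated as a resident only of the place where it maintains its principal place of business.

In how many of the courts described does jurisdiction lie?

The Provincial Court of Velmont:
  (a) The operative events occurred in Palmarsh, not Velmont; no party resides in Velmont — every alternative fails. The proviso rescues it, though: the amount in controversy is USD 70,000, which meets the USD 5,000 floor. Satisfied.
  (b) The amount in controversy is $70,000, within the USD 250,000 ceiling, so this disjunct is met. Condition met.
  (c) The claim is a property claim, not a consumer claim, so one alternative holds. Satisfied.
  (d) The amount in controversy is $70,000, which meets the USD 5,000 floor, which satisfies one of the alternatives. Satisfied.
  → All conditions met; jurisdiction exists.
The Normarsh District Court:
  (a) The plaintiff resides in Harkdora, which is not Normarsh. Met.
  (b) The amount in controversy is $70,000, which meets the $20,000 floor, which satisfies one of the alternatives. The carve-out does not apply: no defendant resides in Normarsh (they reside in Harkdora, Harkdora). Met.
  (c) The amount in controversy is 70,000 dollars, within the USD 77,500 ceiling. Satisfied.
  (d) No defendant resides in Normarsh (they reside in Harkdora, Harkdora). The proviso rescues it, though: the amount in controversy is 70,000 dollars, which meets the $50,000 floor. Condition met.
  → Every requirement is satisfied — jurisdiction.
The Thornrow Court of Common Pleas:
  (a) The amount in controversy is 70,000 dollars, within the USD 250,000 ceiling. Satisfied.
  (b) The claim is a property claim, so this disjunct is met. And the carve-out is inapplicable — the operative events occurred in Palmarsh, not Normarsh. Met.
  (c) The amount in controversy is 70,000 dollars, which meets the USD 10,000 floor. Met.
  (d) The claim is a property claim, not a contract claim — that alternative is enough. Satisfied.
  (e) Vail Systems is organised under the laws of Palmarsh. And the carve-out is inapplicable — the defendants reside as follows — Emil Odell in Harkdora, Vail Systems in Harkdora — not all in Thornrow. Met.
  → All conditions met; jurisdiction exists.
Courts with jurisdiction: the Provincial Court of Velmont, the Normarsh District Court, the Thornrow Court of Common Pleas — 3 in total.

3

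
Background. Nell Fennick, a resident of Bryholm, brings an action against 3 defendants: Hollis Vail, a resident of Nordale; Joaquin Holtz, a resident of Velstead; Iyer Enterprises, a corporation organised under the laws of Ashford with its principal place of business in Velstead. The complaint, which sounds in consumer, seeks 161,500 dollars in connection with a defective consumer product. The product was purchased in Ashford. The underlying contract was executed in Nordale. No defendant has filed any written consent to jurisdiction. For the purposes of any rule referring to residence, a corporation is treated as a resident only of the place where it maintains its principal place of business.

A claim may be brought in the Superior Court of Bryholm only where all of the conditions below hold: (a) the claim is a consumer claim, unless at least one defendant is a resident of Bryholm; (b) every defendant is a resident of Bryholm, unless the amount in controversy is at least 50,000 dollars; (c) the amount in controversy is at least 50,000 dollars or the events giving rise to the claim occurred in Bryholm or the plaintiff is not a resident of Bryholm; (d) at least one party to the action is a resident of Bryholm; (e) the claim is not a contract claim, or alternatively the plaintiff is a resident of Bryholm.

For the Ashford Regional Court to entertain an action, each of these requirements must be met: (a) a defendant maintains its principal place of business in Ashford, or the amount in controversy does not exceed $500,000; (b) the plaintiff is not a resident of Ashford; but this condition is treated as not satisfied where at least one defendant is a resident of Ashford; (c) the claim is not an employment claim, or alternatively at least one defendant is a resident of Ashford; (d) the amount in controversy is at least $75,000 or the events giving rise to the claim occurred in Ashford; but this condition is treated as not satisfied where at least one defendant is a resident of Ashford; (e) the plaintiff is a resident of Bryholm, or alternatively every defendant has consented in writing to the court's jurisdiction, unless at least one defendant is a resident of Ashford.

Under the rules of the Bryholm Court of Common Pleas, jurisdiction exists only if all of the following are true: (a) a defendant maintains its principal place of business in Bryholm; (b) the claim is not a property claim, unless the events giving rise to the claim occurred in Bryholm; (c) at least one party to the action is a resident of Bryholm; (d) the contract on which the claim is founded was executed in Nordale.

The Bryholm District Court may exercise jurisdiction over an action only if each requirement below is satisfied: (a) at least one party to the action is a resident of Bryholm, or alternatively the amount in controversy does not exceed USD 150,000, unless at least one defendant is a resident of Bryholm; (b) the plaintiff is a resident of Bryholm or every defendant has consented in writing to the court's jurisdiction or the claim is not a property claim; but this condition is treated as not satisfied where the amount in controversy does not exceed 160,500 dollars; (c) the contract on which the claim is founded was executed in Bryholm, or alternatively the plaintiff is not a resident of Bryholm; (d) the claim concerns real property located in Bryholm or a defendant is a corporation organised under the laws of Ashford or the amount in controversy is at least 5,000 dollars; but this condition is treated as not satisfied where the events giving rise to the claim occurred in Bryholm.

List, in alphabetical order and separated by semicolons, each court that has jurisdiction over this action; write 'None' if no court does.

The Superior Court of Bryholm:
  (a) The claim is a consumer claim. Condition met.
  (b) The defendants reside as follows — Hollis Vail in Nordale, Joaquin Holtz in Velstead, Iyer Enterprises in Velstead — not all in Bryholm. However, the amount in controversy is 161,500 dollars, which meets the $50,000 floor, so the 'unless' proviso supplies this condition. Condition met.
  (c) The amount in controversy is $161,500, which meets the USD 50,000 floor, which satisfies one of the alternatives. Met.
  (d) Nell Fennick resides in Bryholm. Satisfied.
  (e) The claim is a consumer claim, not a contract claim — that alternative is enough. Satisfied.
  → The court has jurisdiction.
The Ashford Regional Court:
  (a) The amount in controversy is $161,500, within the $500,000 ceiling, so this disjunct is met. Condition met.
  (b) The plaintiff resides in Bryholm, which is not Ashford. The exception is not triggered, since no defendant resides in Ashford (they reside in Nordale, Velstead, Velstead). Satisfied.
  (c) The claim is a consumer claim, not an employment claim — that alternative is enough. Satisfied.
  (d) The amount in controversy is USD 161,500, which meets the $75,000 floor, so this disjunct is met. The exception is not triggered, since no defendant resides in Ashford (they reside in Nordale, Velstead, Velstead). Condition met.
  (e) The plaintiff resides in Bryholm, so one alternative holds. Condition met.
  → The court has jurisdiction.
The Bryholm Court of Common Pleas:
  (a) The corporate defendant(s) have their principal place of business in Velstead, not Bryholm. Condition not met.
  (b) The claim is a consumer claim, not a property claim. Condition met.
  (c) Nell Fennick resides in Bryholm. Satisfied.
  (d) The contract was executed in Nordale. Met.
  → At least one condition fails; no jurisdiction.
The Bryholm District Court:
  (a) Nell Fennick resides in Bryholm, so one alternative holds. Satisfied.
  (b) The plaintiff resides in Bryholm, so this disjunct is met. The exception is not triggered, since the amount in controversy is $161,500, above the 160,500 dollars ceiling. Condition met.
  (c) The contract was executed in Nordale, not Bryholm; the plaintiff resides in Bryholm — none of the alternatives is met. Not satisfied.
  (d) Iyer Enterprises is organised under the laws of Ashford, so one alternative holds. And the carve-out is inapplicable — the operative events occurred in Ashford, not Bryholm. Met.
  → Not every requirement is met — no jurisdiction.

the Ashford Regional Court; the Superior Court of Bryholm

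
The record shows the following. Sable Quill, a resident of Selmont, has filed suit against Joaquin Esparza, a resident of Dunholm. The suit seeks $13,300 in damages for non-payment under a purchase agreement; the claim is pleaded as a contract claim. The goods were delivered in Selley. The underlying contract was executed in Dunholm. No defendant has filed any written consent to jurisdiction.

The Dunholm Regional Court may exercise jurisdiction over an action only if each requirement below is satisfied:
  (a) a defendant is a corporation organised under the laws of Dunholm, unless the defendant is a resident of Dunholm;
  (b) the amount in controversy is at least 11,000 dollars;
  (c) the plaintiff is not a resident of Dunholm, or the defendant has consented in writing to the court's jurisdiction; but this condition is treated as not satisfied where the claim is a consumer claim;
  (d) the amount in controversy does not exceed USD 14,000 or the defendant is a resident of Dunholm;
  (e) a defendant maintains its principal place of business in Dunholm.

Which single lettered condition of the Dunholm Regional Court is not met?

The Dunholm Regional Court:
  (a) No defendant is a corporation. However, the defendant resides in Dunholm, so the 'unless' proviso supplies this condition. Met.
  (b) The amount in controversy is USD 13,300, which meets the 11,000 dollars floor. Met.
  (c) The plaintiff resides in Selmont, which is not Dunholm, which satisfies one of the alternatives. The carve-out does not apply: the claim is a contract claim, not a consumer claim. Met.
  (d) The amount in controversy is $13,300, within the $14,000 ceiling — that alternative is enough. Condition met.
  (e) No defendant is a corporation. Condition not met.
Only condition (e) fails.

(e)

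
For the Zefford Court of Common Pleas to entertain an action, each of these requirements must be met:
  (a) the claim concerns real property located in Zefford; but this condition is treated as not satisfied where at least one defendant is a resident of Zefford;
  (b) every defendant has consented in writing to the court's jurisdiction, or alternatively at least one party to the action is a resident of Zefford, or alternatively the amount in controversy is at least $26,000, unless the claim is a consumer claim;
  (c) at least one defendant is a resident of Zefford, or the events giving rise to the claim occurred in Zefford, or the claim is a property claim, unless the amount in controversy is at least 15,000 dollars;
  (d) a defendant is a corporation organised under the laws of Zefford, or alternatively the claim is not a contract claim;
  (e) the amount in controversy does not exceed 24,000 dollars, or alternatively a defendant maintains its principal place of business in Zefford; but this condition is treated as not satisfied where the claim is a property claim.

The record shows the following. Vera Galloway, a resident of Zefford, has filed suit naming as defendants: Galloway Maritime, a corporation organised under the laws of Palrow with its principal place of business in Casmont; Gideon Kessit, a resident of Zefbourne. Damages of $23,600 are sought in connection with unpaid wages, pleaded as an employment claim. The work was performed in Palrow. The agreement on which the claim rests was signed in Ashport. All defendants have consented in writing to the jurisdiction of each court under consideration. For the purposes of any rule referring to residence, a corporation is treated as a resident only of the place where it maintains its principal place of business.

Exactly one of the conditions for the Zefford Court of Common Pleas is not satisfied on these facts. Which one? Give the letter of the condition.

The Zefford Court of Common Pleas:
  (a) The claim does not concern real property. Not met.
  (b) Every defendant has filed written consent, so one alternative holds. Satisfied.
  (c) No defendant resides in Zefford (they reside in Casmont, Zefbourne); the operative events occurred in Palrow, not Zefford; the claim is an employment claim, not a property claim — every alternative fails. The proviso rescues it, though: the amount in controversy is 23,600 dollars, which meets the $15,000 floor. Satisfied.
  (d) The claim is an employment claim, not a contract claim — that alternative is enough. Condition met.
  (e) The amount in controversy is 23,600 dollars, within the USD 24,000 ceiling — that alternative is enough. And the carve-out is inapplicable — the claim is an employment claim, not a property claim. Met.
Only condition (a) fails.

(a)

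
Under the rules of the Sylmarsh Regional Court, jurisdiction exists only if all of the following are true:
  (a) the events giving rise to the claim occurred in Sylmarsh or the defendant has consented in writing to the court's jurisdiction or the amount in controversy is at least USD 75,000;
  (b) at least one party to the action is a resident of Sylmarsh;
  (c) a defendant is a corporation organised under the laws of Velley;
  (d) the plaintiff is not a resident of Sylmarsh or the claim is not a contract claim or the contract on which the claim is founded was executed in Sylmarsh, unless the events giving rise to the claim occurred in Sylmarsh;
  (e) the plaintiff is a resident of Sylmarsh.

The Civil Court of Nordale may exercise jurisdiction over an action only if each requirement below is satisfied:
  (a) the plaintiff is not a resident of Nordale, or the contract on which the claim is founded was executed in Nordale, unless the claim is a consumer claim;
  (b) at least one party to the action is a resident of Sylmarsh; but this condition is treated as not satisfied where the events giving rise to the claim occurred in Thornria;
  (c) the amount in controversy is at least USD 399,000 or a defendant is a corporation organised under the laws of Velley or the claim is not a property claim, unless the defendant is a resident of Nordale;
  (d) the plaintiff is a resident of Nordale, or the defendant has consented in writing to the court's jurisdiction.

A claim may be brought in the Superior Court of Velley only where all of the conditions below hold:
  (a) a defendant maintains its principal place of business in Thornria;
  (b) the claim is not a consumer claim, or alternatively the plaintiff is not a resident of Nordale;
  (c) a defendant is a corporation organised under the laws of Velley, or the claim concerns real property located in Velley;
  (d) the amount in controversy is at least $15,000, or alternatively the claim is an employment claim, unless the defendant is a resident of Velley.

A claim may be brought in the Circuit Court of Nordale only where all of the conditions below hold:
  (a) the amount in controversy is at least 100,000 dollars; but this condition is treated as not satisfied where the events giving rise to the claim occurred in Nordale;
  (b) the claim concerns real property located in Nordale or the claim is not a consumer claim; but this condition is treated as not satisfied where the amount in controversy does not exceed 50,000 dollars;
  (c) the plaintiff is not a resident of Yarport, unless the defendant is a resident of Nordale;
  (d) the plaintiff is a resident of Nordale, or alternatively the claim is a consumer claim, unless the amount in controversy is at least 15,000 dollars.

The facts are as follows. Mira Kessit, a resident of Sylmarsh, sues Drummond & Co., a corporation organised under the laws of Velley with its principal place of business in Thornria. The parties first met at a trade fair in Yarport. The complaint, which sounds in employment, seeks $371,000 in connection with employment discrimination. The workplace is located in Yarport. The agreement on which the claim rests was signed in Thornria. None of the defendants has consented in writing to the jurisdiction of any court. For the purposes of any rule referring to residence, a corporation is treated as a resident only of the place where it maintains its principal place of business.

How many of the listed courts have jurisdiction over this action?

The Sylmarsh Regional Court:
  (a) The amount in controversy is USD 371,000, which meets the USD 75,000 floor, so one alternative holds. Satisfied.
  (b) Mira Kessit resides in Sylmarsh. Met.
  (c) Drummond & Co. is organised under the laws of Velley. Met.
  (d) The claim is an employment claim, not a contract claim, which satisfies one of the alternatives. Condition met.
  (e) The plaintiff resides in Sylmarsh. Satisfied.
  → The court has jurisdiction.
The Civil Court of Nordale:
  (a) The plaintiff resides in Sylmarsh, which is not Nordale — that alternative is enough. Met.
  (b) Mira Kessit resides in Sylmarsh. The exception is not triggered, since the operative events occurred in Yarport, not Thornria. Met.
  (c) Drummond & Co. is organised under the laws of Velley, which satisfies one of the alternatives. Satisfied.
  (d) The plaintiff resides in Sylmarsh, not Nordale; no such written consent has been filed — no alternative holds. Condition not met.
  → No jurisdiction.
The Superior Court of Velley:
  (a) Drummond & Co. has its principal place of business in Thornria. Satisfied.
  (b) The claim is an employment claim, not a consumer claim, which satisfies one of the alternatives. Met.
  (c) Drummond & Co. is organised under the laws of Velley — that alternative is enough. Satisfied.
  (d) The amount in controversy is 371,000 dollars, which meets the USD 15,000 floor — that alternative is enough. Met.
  → Every requirement is satisfied — jurisdiction.
The Circuit Court of Nordale:
  (a) The amount in controversy is $371,000, which meets the $100,000 floor. And the carve-out is inapplicable — the operative events occurred in Yarport, not Nordale. Condition met.
  (b) The claim is an employment claim, not a consumer claim, so one alternative holds. The carve-out does not apply: the amount in controversy is $371,000, above the 50,000 dollars ceiling. Condition met.
  (c) The plaintiff resides in Sylmarsh, which is not Yarport. Condition met.
  (d) The plaintiff resides in Sylmarsh, not Nordale; the claim is an employment claim, not a consumer claim — no alternative holds. The proviso rescues it, though: the amount in controversy is USD 371,000, which meets the 15,000 dollars floor. Satisfied.
  → The court has jurisdiction.
Courts with jurisdiction: the Sylmarsh Regional Court, the Superior Court of Velley, the Circuit Court of Nordale — 3 in total.

3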